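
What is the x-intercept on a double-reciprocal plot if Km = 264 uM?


x-intercept = -1/Km
= -1/264
= -0.0038 1/uM

-0.0038 1/uM


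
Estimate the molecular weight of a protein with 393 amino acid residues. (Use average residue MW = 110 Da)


MW = n_residues * 110 Da
MW = 393 * 110
MW = 43230 Da

43230 Da


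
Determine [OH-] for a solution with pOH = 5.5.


[OH-] = 10^(-pOH)
[OH-] = 10^(-5.5)
[OH-] = 3.162e-06 M

3.162e-06 M


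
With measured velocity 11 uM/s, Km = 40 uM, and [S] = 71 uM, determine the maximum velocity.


Vmax = v * (Km + [S]) / [S]
Vmax = 11 * (40 + 71) / 71
Vmax = 17.1972 uM/s

17.1972 uM/s


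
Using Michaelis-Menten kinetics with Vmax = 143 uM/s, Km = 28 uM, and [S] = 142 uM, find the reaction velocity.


v = Vmax * [S] / (Km + [S])
v = 143 * 142 / (28 + 142)
v = 119.4471 uM/s

119.4471 uM/s


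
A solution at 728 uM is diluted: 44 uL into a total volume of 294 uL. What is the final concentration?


C2 = C1 * V1 / V2
C2 = 728 * 44 / 294
C2 = 108.9524 uM

108.9524 uM


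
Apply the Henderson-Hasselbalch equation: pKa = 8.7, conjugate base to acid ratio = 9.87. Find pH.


pH = pKa + log10([A-]/[HA])
pH = 8.7 + log10(9.87)
pH = 9.6943

9.6943


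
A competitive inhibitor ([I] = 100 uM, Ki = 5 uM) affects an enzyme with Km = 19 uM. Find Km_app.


Km_app = Km * (1 + [I]/Ki)
Km_app = 19 * (1 + 100/5)
Km_app = 399.0 uM

399.0 uM


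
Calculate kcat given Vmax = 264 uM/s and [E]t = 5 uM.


kcat = Vmax / [E]t
kcat = 264 / 5
kcat = 52.8 s^-1

52.8 s^-1


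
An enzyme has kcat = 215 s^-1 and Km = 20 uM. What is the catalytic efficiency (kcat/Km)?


Catalytic efficiency = kcat / Km
= 215 / 20
= 10.75 uM^-1*s^-1

10.75 uM^-1*s^-1


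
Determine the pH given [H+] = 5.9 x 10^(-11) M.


pH = -log10([H+])
pH = -log10(5.9 x 10^(-11))
pH = 10.2291

10.2291


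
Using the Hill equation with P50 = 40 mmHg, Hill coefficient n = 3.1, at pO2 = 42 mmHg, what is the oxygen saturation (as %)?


Y = pO2^n / (P50^n + pO2^n)
Y = 42^3.1 / (40^3.1 + 42^3.1)
Y = 53.77%

53.77%


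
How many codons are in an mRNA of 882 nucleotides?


codons = nucleotides / 3
codons = 882 / 3 = 294

294


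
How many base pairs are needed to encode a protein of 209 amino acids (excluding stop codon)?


Each amino acid = 1 codon = 3 bp
bp = 209 * 3 = 627 bp

627 bp


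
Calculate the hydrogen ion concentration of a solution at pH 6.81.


[H+] = 10^(-pH)
[H+] = 10^(-6.81)
[H+] = 1.549e-07 M

1.549e-07 M


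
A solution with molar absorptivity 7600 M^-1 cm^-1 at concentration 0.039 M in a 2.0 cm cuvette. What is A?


A = epsilon * c * l
A = 7600 * 0.039 * 2.0
A = 592.8

592.8


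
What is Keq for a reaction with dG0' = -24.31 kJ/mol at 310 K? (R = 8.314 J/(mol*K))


Keq = exp(-dG0 * 1000 / (R * T))
Keq = exp(-(-24.31) * 1000 / (8.314 * 310))
Keq = 12484.0274

12484.0274


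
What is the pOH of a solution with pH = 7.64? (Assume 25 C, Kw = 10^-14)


pOH = 14 - pH
pOH = 14 - 7.64
pOH = 6.36

6.36


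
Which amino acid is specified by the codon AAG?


Standard genetic code lookup.
Codon AAG -> Lys

Lys


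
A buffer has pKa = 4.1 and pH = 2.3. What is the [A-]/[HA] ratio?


[A-]/[HA] = 10^(pH - pKa)
= 10^(2.3 - 4.1)
= 0.0158

0.0158


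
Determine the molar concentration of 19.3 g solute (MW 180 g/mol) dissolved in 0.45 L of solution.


C = (mass / MW) / volume
C = (19.3 / 180) / 0.45
C = 0.2383 M

0.2383 M


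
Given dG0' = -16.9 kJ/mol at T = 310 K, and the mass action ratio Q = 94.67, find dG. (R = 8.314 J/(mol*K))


dG = dG0' + RT * ln(Q) / 1000
dG = -16.9 + 8.314 * 310 * ln(94.67) / 1000
dG = -5.1721 kJ/mol

-5.1721 kJ/mol


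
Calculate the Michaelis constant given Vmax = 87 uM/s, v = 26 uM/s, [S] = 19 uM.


Km = [S] * (Vmax - v) / v
Km = 19 * (87 - 26) / 26
Km = 44.5769 uM

44.5769 uM


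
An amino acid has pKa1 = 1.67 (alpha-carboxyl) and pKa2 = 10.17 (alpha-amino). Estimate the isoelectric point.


pI = (pKa1 + pKa2) / 2
pI = (1.67 + 10.17) / 2
pI = 5.92

5.92


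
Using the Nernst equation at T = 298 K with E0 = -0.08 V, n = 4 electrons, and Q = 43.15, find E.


E = E0 - (RT/nF) * ln(Q)
E = -0.08 - (8.314 * 298 / (4 * 96485)) * ln(43.15)
E = -0.1042 V

-0.1042 V


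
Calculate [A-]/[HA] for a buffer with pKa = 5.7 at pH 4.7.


[A-]/[HA] = 10^(pH - pKa)
= 10^(4.7 - 5.7)
= 0.1

0.1


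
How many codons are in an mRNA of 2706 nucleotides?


codons = nucleotides / 3
codons = 2706 / 3 = 902

902


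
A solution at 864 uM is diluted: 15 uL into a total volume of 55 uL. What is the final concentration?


C2 = C1 * V1 / V2
C2 = 864 * 15 / 55
C2 = 235.6364 uM

235.6364 uM


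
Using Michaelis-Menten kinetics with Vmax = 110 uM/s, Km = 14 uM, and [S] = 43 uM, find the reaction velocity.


v = Vmax * [S] / (Km + [S])
v = 110 * 43 / (14 + 43)
v = 82.9825 uM/s

82.9825 uM/s


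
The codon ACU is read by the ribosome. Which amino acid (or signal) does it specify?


Standard genetic code lookup.
Codon ACU -> Thr

Thr


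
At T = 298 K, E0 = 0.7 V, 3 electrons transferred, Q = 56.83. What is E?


E = E0 - (RT/nF) * ln(Q)
E = 0.7 - (8.314 * 298 / (3 * 96485)) * ln(56.83)
E = 0.6654 V

0.6654 V


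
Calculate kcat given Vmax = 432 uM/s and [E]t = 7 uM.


kcat = Vmax / [E]t
kcat = 432 / 7
kcat = 61.7143 s^-1

61.7143 s^-1


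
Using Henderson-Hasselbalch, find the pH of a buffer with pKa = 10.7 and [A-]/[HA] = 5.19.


pH = pKa + log10([A-]/[HA])
pH = 10.7 + log10(5.19)
pH = 11.4152

11.4152


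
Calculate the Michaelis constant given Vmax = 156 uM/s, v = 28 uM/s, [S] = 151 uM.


Km = [S] * (Vmax - v) / v
Km = 151 * (156 - 28) / 28
Km = 690.2857 uM

690.2857 uM


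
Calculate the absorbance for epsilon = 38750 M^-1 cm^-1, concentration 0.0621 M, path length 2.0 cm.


A = epsilon * c * l
A = 38750 * 0.0621 * 2.0
A = 4812.75

4812.75


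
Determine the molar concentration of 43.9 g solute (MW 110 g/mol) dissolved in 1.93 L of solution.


C = (mass / MW) / volume
C = (43.9 / 110) / 1.93
C = 0.2068 M

0.2068 M


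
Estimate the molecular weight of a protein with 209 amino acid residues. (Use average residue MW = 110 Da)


MW = n_residues * 110 Da
MW = 209 * 110
MW = 22990 Da

22990 Da


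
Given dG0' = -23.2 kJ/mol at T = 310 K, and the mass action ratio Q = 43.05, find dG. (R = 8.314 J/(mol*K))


dG = dG0' + RT * ln(Q) / 1000
dG = -23.2 + 8.314 * 310 * ln(43.05) / 1000
dG = -13.5031 kJ/mol

-13.5031 kJ/mol


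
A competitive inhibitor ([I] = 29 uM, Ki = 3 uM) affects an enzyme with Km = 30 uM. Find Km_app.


Km_app = Km * (1 + [I]/Ki)
Km_app = 30 * (1 + 29/3)
Km_app = 320.0 uM

320.0 uM


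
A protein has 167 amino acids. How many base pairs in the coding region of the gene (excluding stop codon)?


Each amino acid = 1 codon = 3 bp
bp = 167 * 3 = 501 bp

501 bp


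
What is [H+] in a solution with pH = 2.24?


[H+] = 10^(-pH)
[H+] = 10^(-2.24)
[H+] = 0.0058 M

0.0058 M


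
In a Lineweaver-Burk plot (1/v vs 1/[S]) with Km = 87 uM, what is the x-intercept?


x-intercept = -1/Km
= -1/87
= -0.0115 1/uM

-0.0115 1/uM


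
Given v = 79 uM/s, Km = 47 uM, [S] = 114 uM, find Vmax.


Vmax = v * (Km + [S]) / [S]
Vmax = 79 * (47 + 114) / 114
Vmax = 111.5702 uM/s

111.5702 uM/s


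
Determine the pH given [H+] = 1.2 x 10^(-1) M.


pH = -log10([H+])
pH = -log10(1.2 x 10^(-1))
pH = 0.9208

0.9208


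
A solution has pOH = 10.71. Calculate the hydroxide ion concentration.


[OH-] = 10^(-pOH)
[OH-] = 10^(-10.71)
[OH-] = 1.950e-11 M

1.950e-11 M


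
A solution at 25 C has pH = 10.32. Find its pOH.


pOH = 14 - pH
pOH = 14 - 10.32
pOH = 3.68

3.68


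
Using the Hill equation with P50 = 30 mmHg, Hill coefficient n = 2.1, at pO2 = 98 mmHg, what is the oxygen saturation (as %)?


Y = pO2^n / (P50^n + pO2^n)
Y = 98^2.1 / (30^2.1 + 98^2.1)
Y = 92.31%

92.31%


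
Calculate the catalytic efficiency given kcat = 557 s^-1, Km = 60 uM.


Catalytic efficiency = kcat / Km
= 557 / 60
= 9.2833 uM^-1*s^-1

9.2833 uM^-1*s^-1


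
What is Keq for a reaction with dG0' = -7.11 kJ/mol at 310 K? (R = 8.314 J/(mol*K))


Keq = exp(-dG0 * 1000 / (R * T))
Keq = exp(-(-7.11) * 1000 / (8.314 * 310))
Keq = 15.7787

15.7787


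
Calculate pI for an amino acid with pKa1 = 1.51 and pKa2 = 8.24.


pI = (pKa1 + pKa2) / 2
pI = (1.51 + 8.24) / 2
pI = 4.875

4.875


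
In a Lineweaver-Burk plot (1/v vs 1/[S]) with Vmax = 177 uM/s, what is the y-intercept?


y-intercept = 1/Vmax
= 1/177
= 0.0056 s/uM

0.0056 s/uM


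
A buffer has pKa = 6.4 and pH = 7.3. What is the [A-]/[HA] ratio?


[A-]/[HA] = 10^(pH - pKa)
= 10^(7.3 - 6.4)
= 7.9433

7.9433


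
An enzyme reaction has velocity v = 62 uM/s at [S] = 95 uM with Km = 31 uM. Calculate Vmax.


Vmax = v * (Km + [S]) / [S]
Vmax = 62 * (31 + 95) / 95
Vmax = 82.2316 uM/s

82.2316 uM/s


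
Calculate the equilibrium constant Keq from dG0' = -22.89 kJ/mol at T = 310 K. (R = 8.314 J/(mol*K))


Keq = exp(-dG0 * 1000 / (R * T))
Keq = exp(-(-22.89) * 1000 / (8.314 * 310))
Keq = 7195.7774

7195.7774


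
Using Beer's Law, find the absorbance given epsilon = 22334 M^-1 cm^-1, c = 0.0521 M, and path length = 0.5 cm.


A = epsilon * c * l
A = 22334 * 0.0521 * 0.5
A = 581.8007

581.8007


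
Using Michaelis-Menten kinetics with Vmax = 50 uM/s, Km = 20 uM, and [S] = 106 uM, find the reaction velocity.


v = Vmax * [S] / (Km + [S])
v = 50 * 106 / (20 + 106)
v = 42.0635 uM/s

42.0635 uM/s


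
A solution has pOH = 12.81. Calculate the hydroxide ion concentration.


[OH-] = 10^(-pOH)
[OH-] = 10^(-12.81)
[OH-] = 1.549e-13 M

1.549e-13 M


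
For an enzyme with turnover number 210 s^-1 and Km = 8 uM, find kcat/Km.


Catalytic efficiency = kcat / Km
= 210 / 8
= 26.25 uM^-1*s^-1

26.25 uM^-1*s^-1


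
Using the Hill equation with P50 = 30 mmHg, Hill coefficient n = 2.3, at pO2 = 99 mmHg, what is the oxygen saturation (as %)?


Y = pO2^n / (P50^n + pO2^n)
Y = 99^2.3 / (30^2.3 + 99^2.3)
Y = 93.97%

93.97%


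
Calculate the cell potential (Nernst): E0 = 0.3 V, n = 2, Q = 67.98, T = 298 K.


E = E0 - (RT/nF) * ln(Q)
E = 0.3 - (8.314 * 298 / (2 * 96485)) * ln(67.98)
E = 0.2458 V

0.2458 V


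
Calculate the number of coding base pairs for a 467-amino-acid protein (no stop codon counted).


Each amino acid = 1 codon = 3 bp
bp = 467 * 3 = 1401 bp

1401 bp


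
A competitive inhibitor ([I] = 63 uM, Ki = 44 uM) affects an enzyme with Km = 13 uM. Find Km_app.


Km_app = Km * (1 + [I]/Ki)
Km_app = 13 * (1 + 63/44)
Km_app = 31.6136 uM

31.6136 uM


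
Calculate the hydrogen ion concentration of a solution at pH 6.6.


[H+] = 10^(-pH)
[H+] = 10^(-6.6)
[H+] = 2.512e-07 M

2.512e-07 M


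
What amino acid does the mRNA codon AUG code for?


Standard genetic code lookup.
Codon AUG -> Met (start)

Met (start)


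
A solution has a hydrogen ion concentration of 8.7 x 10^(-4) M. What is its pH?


pH = -log10([H+])
pH = -log10(8.7 x 10^(-4))
pH = 3.0605

3.0605


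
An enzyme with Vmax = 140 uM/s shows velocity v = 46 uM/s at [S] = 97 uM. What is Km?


Km = [S] * (Vmax - v) / v
Km = 97 * (140 - 46) / 46
Km = 198.2174 uM

198.2174 uM


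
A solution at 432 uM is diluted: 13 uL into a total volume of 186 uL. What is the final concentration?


C2 = C1 * V1 / V2
C2 = 432 * 13 / 186
C2 = 30.1935 uM

30.1935 uM


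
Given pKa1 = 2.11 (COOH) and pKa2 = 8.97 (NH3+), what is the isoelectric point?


pI = (pKa1 + pKa2) / 2
pI = (2.11 + 8.97) / 2
pI = 5.54

5.54


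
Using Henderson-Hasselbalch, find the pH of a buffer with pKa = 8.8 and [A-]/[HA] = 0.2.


pH = pKa + log10([A-]/[HA])
pH = 8.8 + log10(0.2)
pH = 8.101

8.101


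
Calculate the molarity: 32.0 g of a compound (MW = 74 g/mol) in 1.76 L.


C = (mass / MW) / volume
C = (32.0 / 74) / 1.76
C = 0.2457 M

0.2457 M


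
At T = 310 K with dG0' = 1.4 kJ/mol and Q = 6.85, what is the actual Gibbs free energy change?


dG = dG0' + RT * ln(Q) / 1000
dG = 1.4 + 8.314 * 310 * ln(6.85) / 1000
dG = 6.3594 kJ/mol

6.3594 kJ/mol


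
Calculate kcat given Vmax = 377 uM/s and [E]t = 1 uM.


kcat = Vmax / [E]t
kcat = 377 / 1
kcat = 377.0 s^-1

377.0 s^-1


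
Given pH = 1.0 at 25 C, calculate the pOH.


pOH = 14 - pH
pOH = 14 - 1.0
pOH = 13.0

13.0


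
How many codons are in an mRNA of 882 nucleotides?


codons = nucleotides / 3
codons = 882 / 3 = 294

294


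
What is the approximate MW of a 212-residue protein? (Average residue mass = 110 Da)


MW = n_residues * 110 Da
MW = 212 * 110
MW = 23320 Da

23320 Da


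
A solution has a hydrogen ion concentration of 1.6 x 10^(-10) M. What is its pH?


pH = -log10([H+])
pH = -log10(1.6 x 10^(-10))
pH = 9.7959

9.7959


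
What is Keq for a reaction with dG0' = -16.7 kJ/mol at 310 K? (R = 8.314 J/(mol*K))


Keq = exp(-dG0 * 1000 / (R * T))
Keq = exp(-(-16.7) * 1000 / (8.314 * 310))
Keq = 651.6768

651.6768


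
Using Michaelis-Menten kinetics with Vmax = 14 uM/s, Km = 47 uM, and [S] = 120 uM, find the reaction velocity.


v = Vmax * [S] / (Km + [S])
v = 14 * 120 / (47 + 120)
v = 10.0599 uM/s

10.0599 uM/s


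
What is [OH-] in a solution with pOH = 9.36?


[OH-] = 10^(-pOH)
[OH-] = 10^(-9.36)
[OH-] = 4.365e-10 M

4.365e-10 M


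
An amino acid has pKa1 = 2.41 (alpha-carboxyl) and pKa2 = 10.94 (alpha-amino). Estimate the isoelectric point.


pI = (pKa1 + pKa2) / 2
pI = (2.41 + 10.94) / 2
pI = 6.675

6.675


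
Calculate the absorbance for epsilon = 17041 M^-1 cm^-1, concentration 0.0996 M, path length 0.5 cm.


A = epsilon * c * l
A = 17041 * 0.0996 * 0.5
A = 848.6418

848.6418


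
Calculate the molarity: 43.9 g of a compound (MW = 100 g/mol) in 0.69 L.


C = (mass / MW) / volume
C = (43.9 / 100) / 0.69
C = 0.6362 M

0.6362 M


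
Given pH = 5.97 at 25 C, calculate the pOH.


pOH = 14 - pH
pOH = 14 - 5.97
pOH = 8.03

8.03


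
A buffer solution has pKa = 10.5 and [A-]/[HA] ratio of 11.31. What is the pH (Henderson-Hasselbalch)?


pH = pKa + log10([A-]/[HA])
pH = 10.5 + log10(11.31)
pH = 11.5535

11.5535


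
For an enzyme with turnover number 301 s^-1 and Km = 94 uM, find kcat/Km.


Catalytic efficiency = kcat / Km
= 301 / 94
= 3.2021 uM^-1*s^-1

3.2021 uM^-1*s^-1


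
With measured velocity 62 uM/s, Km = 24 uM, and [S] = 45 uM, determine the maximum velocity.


Vmax = v * (Km + [S]) / [S]
Vmax = 62 * (24 + 45) / 45
Vmax = 95.0667 uM/s

95.0667 uM/s


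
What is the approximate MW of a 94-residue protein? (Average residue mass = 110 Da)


MW = n_residues * 110 Da
MW = 94 * 110
MW = 10340 Da

10340 Da


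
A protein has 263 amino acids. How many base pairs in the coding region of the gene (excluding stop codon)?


Each amino acid = 1 codon = 3 bp
bp = 263 * 3 = 789 bp

789 bp


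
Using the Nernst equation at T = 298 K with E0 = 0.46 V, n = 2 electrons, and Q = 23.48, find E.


E = E0 - (RT/nF) * ln(Q)
E = 0.46 - (8.314 * 298 / (2 * 96485)) * ln(23.48)
E = 0.4195 V

0.4195 V


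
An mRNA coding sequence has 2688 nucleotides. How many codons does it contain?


codons = nucleotides / 3
codons = 2688 / 3 = 896

896


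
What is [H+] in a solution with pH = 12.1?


[H+] = 10^(-pH)
[H+] = 10^(-12.1)
[H+] = 7.943e-13 M

7.943e-13 M


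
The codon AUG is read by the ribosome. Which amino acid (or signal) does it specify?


Standard genetic code lookup.
Codon AUG -> Met (start)

Met (start)


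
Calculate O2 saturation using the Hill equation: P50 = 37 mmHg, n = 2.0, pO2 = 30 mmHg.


Y = pO2^n / (P50^n + pO2^n)
Y = 30^2.0 / (37^2.0 + 30^2.0)
Y = 39.67%

39.67%


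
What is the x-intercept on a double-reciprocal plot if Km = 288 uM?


x-intercept = -1/Km
= -1/288
= -0.0035 1/uM

-0.0035 1/uM


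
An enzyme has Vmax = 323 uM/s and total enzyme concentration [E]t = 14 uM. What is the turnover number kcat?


kcat = Vmax / [E]t
kcat = 323 / 14
kcat = 23.0714 s^-1

23.0714 s^-1


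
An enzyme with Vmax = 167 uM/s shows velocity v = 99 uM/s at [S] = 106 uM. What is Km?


Km = [S] * (Vmax - v) / v
Km = 106 * (167 - 99) / 99
Km = 72.8081 uM

72.8081 uM


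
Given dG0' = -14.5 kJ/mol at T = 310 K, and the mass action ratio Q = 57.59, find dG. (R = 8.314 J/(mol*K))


dG = dG0' + RT * ln(Q) / 1000
dG = -14.5 + 8.314 * 310 * ln(57.59) / 1000
dG = -4.0531 kJ/mol

-4.0531 kJ/mol


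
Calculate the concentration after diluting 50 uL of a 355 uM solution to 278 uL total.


C2 = C1 * V1 / V2
C2 = 355 * 50 / 278
C2 = 63.8489 uM

63.8489 uM


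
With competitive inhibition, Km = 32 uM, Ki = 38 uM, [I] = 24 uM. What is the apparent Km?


Km_app = Km * (1 + [I]/Ki)
Km_app = 32 * (1 + 24/38)
Km_app = 52.2105 uM

52.2105 uM


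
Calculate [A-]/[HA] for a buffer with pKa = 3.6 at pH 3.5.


[A-]/[HA] = 10^(pH - pKa)
= 10^(3.5 - 3.6)
= 0.7943

0.7943


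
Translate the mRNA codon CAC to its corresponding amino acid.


Standard genetic code lookup.
Codon CAC -> His

His


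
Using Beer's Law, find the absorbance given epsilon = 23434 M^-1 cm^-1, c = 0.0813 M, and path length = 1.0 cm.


A = epsilon * c * l
A = 23434 * 0.0813 * 1.0
A = 1905.1842

1905.1842


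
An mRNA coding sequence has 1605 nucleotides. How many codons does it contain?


codons = nucleotides / 3
codons = 1605 / 3 = 535

535


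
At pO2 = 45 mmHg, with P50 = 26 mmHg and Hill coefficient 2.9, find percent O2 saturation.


Y = pO2^n / (P50^n + pO2^n)
Y = 45^2.9 / (26^2.9 + 45^2.9)
Y = 83.07%

83.07%


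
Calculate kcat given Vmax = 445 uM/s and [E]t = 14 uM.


kcat = Vmax / [E]t
kcat = 445 / 14
kcat = 31.7857 s^-1

31.7857 s^-1


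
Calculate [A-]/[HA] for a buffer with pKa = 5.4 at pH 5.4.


[A-]/[HA] = 10^(pH - pKa)
= 10^(5.4 - 5.4)
= 1.0

1.0


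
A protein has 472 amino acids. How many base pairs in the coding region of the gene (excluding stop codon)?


Each amino acid = 1 codon = 3 bp
bp = 472 * 3 = 1416 bp

1416 bp


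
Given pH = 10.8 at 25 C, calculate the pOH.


pOH = 14 - pH
pOH = 14 - 10.8
pOH = 3.2

3.2


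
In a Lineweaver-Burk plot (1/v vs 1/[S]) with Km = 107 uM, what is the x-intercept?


x-intercept = -1/Km
= -1/107
= -0.0093 1/uM

-0.0093 1/uM


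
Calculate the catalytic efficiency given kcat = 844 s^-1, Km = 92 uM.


Catalytic efficiency = kcat / Km
= 844 / 92
= 9.1739 uM^-1*s^-1

9.1739 uM^-1*s^-1


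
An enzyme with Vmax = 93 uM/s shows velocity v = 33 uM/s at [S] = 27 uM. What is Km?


Km = [S] * (Vmax - v) / v
Km = 27 * (93 - 33) / 33
Km = 49.0909 uM

49.0909 uM


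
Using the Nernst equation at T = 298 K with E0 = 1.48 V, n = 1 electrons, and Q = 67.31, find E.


E = E0 - (RT/nF) * ln(Q)
E = 1.48 - (8.314 * 298 / (1 * 96485)) * ln(67.31)
E = 1.3719 V

1.3719 V


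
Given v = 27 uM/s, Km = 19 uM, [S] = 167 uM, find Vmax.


Vmax = v * (Km + [S]) / [S]
Vmax = 27 * (19 + 167) / 167
Vmax = 30.0719 uM/s

30.0719 uM/s


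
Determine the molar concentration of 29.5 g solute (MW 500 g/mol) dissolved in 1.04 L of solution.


C = (mass / MW) / volume
C = (29.5 / 500) / 1.04
C = 0.0567 M

0.0567 M


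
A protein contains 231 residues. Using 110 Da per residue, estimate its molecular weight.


MW = n_residues * 110 Da
MW = 231 * 110
MW = 25410 Da

25410 Da


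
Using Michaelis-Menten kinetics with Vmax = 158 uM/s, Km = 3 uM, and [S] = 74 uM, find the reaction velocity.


v = Vmax * [S] / (Km + [S])
v = 158 * 74 / (3 + 74)
v = 151.8442 uM/s

151.8442 uM/s


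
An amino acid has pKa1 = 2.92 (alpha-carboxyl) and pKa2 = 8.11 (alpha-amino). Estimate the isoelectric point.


pI = (pKa1 + pKa2) / 2
pI = (2.92 + 8.11) / 2
pI = 5.515

5.515


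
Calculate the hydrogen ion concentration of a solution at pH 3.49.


[H+] = 10^(-pH)
[H+] = 10^(-3.49)
[H+] = 3.236e-04 M

3.236e-04 M


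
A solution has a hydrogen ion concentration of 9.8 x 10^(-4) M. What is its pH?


pH = -log10([H+])
pH = -log10(9.8 x 10^(-4))
pH = 3.0088

3.0088


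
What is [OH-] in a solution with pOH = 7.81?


[OH-] = 10^(-pOH)
[OH-] = 10^(-7.81)
[OH-] = 1.549e-08 M

1.549e-08 M


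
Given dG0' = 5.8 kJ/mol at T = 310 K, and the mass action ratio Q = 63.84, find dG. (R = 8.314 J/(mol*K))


dG = dG0' + RT * ln(Q) / 1000
dG = 5.8 + 8.314 * 310 * ln(63.84) / 1000
dG = 16.5124 kJ/mol

16.5124 kJ/mol


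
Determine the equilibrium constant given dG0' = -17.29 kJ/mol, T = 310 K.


Keq = exp(-dG0 * 1000 / (R * T))
Keq = exp(-(-17.29) * 1000 / (8.314 * 310))
Keq = 819.3136

819.3136


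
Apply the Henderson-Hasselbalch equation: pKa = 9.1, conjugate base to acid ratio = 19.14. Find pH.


pH = pKa + log10([A-]/[HA])
pH = 9.1 + log10(19.14)
pH = 10.3819

10.3819


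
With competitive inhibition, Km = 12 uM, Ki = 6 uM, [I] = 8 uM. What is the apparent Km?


Km_app = Km * (1 + [I]/Ki)
Km_app = 12 * (1 + 8/6)
Km_app = 28.0 uM

28.0 uM


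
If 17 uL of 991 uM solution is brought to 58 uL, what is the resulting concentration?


C2 = C1 * V1 / V2
C2 = 991 * 17 / 58
C2 = 290.4655 uM

290.4655 uM


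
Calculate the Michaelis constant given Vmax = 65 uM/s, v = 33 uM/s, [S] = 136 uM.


Km = [S] * (Vmax - v) / v
Km = 136 * (65 - 33) / 33
Km = 131.8788 uM

131.8788 uM


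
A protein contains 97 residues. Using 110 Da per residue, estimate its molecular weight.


MW = n_residues * 110 Da
MW = 97 * 110
MW = 10670 Da

10670 Da


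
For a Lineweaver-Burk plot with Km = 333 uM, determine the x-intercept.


x-intercept = -1/Km
= -1/333
= -0.003 1/uM

-0.003 1/uM


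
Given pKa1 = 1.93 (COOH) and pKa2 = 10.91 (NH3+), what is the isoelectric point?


pI = (pKa1 + pKa2) / 2
pI = (1.93 + 10.91) / 2
pI = 6.42

6.42


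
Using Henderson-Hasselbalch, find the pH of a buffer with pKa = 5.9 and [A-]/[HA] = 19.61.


pH = pKa + log10([A-]/[HA])
pH = 5.9 + log10(19.61)
pH = 7.1925

7.1925


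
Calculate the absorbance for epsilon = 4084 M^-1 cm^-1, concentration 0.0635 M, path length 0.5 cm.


A = epsilon * c * l
A = 4084 * 0.0635 * 0.5
A = 129.667

129.667


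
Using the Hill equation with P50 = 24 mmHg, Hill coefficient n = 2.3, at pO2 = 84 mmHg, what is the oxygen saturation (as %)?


Y = pO2^n / (P50^n + pO2^n)
Y = 84^2.3 / (24^2.3 + 84^2.3)
Y = 94.69%

94.69%


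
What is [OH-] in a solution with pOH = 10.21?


[OH-] = 10^(-pOH)
[OH-] = 10^(-10.21)
[OH-] = 6.166e-11 M

6.166e-11 M


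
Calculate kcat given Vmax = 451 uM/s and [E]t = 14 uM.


kcat = Vmax / [E]t
kcat = 451 / 14
kcat = 32.2143 s^-1

32.2143 s^-1


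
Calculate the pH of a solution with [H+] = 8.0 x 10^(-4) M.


pH = -log10([H+])
pH = -log10(8.0 x 10^(-4))
pH = 3.0969

3.0969


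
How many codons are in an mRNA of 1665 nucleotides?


codons = nucleotides / 3
codons = 1665 / 3 = 555

555


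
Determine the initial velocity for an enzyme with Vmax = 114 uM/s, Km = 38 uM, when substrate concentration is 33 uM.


v = Vmax * [S] / (Km + [S])
v = 114 * 33 / (38 + 33)
v = 52.9859 uM/s

52.9859 uM/s


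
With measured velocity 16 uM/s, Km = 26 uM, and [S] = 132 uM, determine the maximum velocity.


Vmax = v * (Km + [S]) / [S]
Vmax = 16 * (26 + 132) / 132
Vmax = 19.1515 uM/s

19.1515 uM/s


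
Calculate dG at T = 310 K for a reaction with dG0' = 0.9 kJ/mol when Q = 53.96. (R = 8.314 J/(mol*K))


dG = dG0' + RT * ln(Q) / 1000
dG = 0.9 + 8.314 * 310 * ln(53.96) / 1000
dG = 11.1791 kJ/mol

11.1791 kJ/mol


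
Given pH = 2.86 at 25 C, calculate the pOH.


pOH = 14 - pH
pOH = 14 - 2.86
pOH = 11.14

11.14


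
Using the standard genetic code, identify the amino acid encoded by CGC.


Standard genetic code lookup.
Codon CGC -> Arg

Arg


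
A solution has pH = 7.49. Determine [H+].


[H+] = 10^(-pH)
[H+] = 10^(-7.49)
[H+] = 3.236e-08 M

3.236e-08 M


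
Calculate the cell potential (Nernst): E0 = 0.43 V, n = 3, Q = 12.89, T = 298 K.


E = E0 - (RT/nF) * ln(Q)
E = 0.43 - (8.314 * 298 / (3 * 96485)) * ln(12.89)
E = 0.4081 V

0.4081 V


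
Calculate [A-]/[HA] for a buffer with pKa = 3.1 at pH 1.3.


[A-]/[HA] = 10^(pH - pKa)
= 10^(1.3 - 3.1)
= 0.0158

0.0158


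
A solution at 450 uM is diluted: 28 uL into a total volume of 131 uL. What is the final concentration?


C2 = C1 * V1 / V2
C2 = 450 * 28 / 131
C2 = 96.1832 uM

96.1832 uM


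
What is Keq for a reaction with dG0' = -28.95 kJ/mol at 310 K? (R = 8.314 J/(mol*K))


Keq = exp(-dG0 * 1000 / (R * T))
Keq = exp(-(-28.95) * 1000 / (8.314 * 310))
Keq = 75547.059

75547.059


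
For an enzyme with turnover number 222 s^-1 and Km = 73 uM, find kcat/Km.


Catalytic efficiency = kcat / Km
= 222 / 73
= 3.0411 uM^-1*s^-1

3.0411 uM^-1*s^-1


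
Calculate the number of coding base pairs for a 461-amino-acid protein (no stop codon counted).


Each amino acid = 1 codon = 3 bp
bp = 461 * 3 = 1383 bp

1383 bp


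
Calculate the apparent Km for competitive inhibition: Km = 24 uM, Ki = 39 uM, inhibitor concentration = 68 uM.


Km_app = Km * (1 + [I]/Ki)
Km_app = 24 * (1 + 68/39)
Km_app = 65.8462 uM

65.8462 uM


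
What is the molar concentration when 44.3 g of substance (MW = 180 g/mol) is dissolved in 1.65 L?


C = (mass / MW) / volume
C = (44.3 / 180) / 1.65
C = 0.1492 M

0.1492 M


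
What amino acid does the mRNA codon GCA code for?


Standard genetic code lookup.
Codon GCA -> Ala

Ala


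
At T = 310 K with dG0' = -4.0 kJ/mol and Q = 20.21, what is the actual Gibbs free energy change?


dG = dG0' + RT * ln(Q) / 1000
dG = -4.0 + 8.314 * 310 * ln(20.21) / 1000
dG = 3.7479 kJ/mol

3.7479 kJ/mol


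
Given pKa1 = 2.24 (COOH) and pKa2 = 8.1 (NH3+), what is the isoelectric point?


pI = (pKa1 + pKa2) / 2
pI = (2.24 + 8.1) / 2
pI = 5.17

5.17


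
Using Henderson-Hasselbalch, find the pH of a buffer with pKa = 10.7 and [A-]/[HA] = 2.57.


pH = pKa + log10([A-]/[HA])
pH = 10.7 + log10(2.57)
pH = 11.1099

11.1099


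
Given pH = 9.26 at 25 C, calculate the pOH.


pOH = 14 - pH
pOH = 14 - 9.26
pOH = 4.74

4.74


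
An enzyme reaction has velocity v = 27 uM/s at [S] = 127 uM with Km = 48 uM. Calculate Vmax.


Vmax = v * (Km + [S]) / [S]
Vmax = 27 * (48 + 127) / 127
Vmax = 37.2047 uM/s

37.2047 uM/s


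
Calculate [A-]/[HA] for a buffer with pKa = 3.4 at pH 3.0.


[A-]/[HA] = 10^(pH - pKa)
= 10^(3.0 - 3.4)
= 0.3981

0.3981


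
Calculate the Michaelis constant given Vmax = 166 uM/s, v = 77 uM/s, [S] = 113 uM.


Km = [S] * (Vmax - v) / v
Km = 113 * (166 - 77) / 77
Km = 130.6104 uM

130.6104 uM


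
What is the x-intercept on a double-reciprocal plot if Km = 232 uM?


x-intercept = -1/Km
= -1/232
= -0.0043 1/uM

-0.0043 1/uM


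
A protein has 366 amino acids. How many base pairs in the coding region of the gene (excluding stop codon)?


Each amino acid = 1 codon = 3 bp
bp = 366 * 3 = 1098 bp

1098 bp


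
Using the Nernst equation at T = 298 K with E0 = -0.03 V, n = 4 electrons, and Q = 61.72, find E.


E = E0 - (RT/nF) * ln(Q)
E = -0.03 - (8.314 * 298 / (4 * 96485)) * ln(61.72)
E = -0.0565 V

-0.0565 V


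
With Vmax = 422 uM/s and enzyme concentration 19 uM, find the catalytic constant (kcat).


kcat = Vmax / [E]t
kcat = 422 / 19
kcat = 22.2105 s^-1

22.2105 s^-1


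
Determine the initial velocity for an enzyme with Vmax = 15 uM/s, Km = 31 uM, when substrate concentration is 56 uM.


v = Vmax * [S] / (Km + [S])
v = 15 * 56 / (31 + 56)
v = 9.6552 uM/s

9.6552 uM/s


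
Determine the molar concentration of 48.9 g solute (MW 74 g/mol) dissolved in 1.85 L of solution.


C = (mass / MW) / volume
C = (48.9 / 74) / 1.85
C = 0.3572 M

0.3572 M


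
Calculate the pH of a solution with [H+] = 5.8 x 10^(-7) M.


pH = -log10([H+])
pH = -log10(5.8 x 10^(-7))
pH = 6.2366

6.2366


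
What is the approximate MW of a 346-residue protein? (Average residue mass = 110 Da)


MW = n_residues * 110 Da
MW = 346 * 110
MW = 38060 Da

38060 Da


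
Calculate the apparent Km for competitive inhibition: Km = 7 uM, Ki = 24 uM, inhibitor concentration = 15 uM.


Km_app = Km * (1 + [I]/Ki)
Km_app = 7 * (1 + 15/24)
Km_app = 11.375 uM

11.375 uM


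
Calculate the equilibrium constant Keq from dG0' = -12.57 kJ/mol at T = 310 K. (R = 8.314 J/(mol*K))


Keq = exp(-dG0 * 1000 / (R * T))
Keq = exp(-(-12.57) * 1000 / (8.314 * 310))
Keq = 131.2523

131.2523


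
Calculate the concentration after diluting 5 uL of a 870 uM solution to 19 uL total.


C2 = C1 * V1 / V2
C2 = 870 * 5 / 19
C2 = 228.9474 uM

228.9474 uM


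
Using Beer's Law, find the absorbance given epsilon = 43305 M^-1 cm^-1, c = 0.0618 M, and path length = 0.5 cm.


A = epsilon * c * l
A = 43305 * 0.0618 * 0.5
A = 1338.1245

1338.1245


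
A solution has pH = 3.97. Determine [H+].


[H+] = 10^(-pH)
[H+] = 10^(-3.97)
[H+] = 1.072e-04 M

1.072e-04 M


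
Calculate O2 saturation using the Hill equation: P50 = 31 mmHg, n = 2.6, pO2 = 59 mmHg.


Y = pO2^n / (P50^n + pO2^n)
Y = 59^2.6 / (31^2.6 + 59^2.6)
Y = 84.2%

84.2%


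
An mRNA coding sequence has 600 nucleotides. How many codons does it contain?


codons = nucleotides / 3
codons = 600 / 3 = 200

200


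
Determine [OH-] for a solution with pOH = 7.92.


[OH-] = 10^(-pOH)
[OH-] = 10^(-7.92)
[OH-] = 1.202e-08 M

1.202e-08 M


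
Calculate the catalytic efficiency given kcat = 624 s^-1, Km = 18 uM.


Catalytic efficiency = kcat / Km
= 624 / 18
= 34.6667 uM^-1*s^-1

34.6667 uM^-1*s^-1


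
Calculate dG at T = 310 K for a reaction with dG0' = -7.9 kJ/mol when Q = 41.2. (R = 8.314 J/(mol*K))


dG = dG0' + RT * ln(Q) / 1000
dG = -7.9 + 8.314 * 310 * ln(41.2) / 1000
dG = 1.6837 kJ/mol

1.6837 kJ/mol


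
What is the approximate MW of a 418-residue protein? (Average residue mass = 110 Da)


MW = n_residues * 110 Da
MW = 418 * 110
MW = 45980 Da

45980 Da


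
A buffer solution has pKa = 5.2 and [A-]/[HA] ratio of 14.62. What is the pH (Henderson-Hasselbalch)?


pH = pKa + log10([A-]/[HA])
pH = 5.2 + log10(14.62)
pH = 6.3649

6.3649


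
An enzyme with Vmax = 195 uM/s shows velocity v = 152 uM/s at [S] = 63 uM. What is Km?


Km = [S] * (Vmax - v) / v
Km = 63 * (195 - 152) / 152
Km = 17.8224 uM

17.8224 uM


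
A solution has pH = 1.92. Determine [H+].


[H+] = 10^(-pH)
[H+] = 10^(-1.92)
[H+] = 0.012 M

0.012 M


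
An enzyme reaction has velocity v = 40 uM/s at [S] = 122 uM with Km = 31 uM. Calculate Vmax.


Vmax = v * (Km + [S]) / [S]
Vmax = 40 * (31 + 122) / 122
Vmax = 50.1639 uM/s

50.1639 uM/s


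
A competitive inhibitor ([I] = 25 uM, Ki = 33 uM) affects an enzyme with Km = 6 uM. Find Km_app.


Km_app = Km * (1 + [I]/Ki)
Km_app = 6 * (1 + 25/33)
Km_app = 10.5455 uM

10.5455 uM


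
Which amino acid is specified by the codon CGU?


Standard genetic code lookup.
Codon CGU -> Arg

Arg


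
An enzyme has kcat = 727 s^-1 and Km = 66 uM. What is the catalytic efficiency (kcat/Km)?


Catalytic efficiency = kcat / Km
= 727 / 66
= 11.0152 uM^-1*s^-1

11.0152 uM^-1*s^-1


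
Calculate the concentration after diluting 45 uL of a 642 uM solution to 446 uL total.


C2 = C1 * V1 / V2
C2 = 642 * 45 / 446
C2 = 64.7758 uM

64.7758 uM


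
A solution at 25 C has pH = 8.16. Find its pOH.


pOH = 14 - pH
pOH = 14 - 8.16
pOH = 5.84

5.84


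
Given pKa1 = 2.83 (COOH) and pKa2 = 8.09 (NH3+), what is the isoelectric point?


pI = (pKa1 + pKa2) / 2
pI = (2.83 + 8.09) / 2
pI = 5.46

5.46


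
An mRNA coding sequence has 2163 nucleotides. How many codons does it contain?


codons = nucleotides / 3
codons = 2163 / 3 = 721

721


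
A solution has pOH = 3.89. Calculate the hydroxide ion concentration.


[OH-] = 10^(-pOH)
[OH-] = 10^(-3.89)
[OH-] = 1.288e-04 M

1.288e-04 M


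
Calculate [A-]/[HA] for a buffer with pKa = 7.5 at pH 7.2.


[A-]/[HA] = 10^(pH - pKa)
= 10^(7.2 - 7.5)
= 0.5012

0.5012


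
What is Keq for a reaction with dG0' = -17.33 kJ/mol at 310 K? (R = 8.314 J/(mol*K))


Keq = exp(-dG0 * 1000 / (R * T))
Keq = exp(-(-17.33) * 1000 / (8.314 * 310))
Keq = 832.1284

832.1284


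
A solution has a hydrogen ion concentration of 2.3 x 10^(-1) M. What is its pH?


pH = -log10([H+])
pH = -log10(2.3 x 10^(-1))
pH = 0.6383

0.6383


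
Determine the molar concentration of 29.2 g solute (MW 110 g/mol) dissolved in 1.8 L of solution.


C = (mass / MW) / volume
C = (29.2 / 110) / 1.8
C = 0.1475 M

0.1475 M


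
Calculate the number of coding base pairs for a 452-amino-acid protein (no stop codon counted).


Each amino acid = 1 codon = 3 bp
bp = 452 * 3 = 1356 bp

1356 bp


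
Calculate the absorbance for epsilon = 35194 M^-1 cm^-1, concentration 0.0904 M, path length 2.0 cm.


A = epsilon * c * l
A = 35194 * 0.0904 * 2.0
A = 6363.0752

6363.0752


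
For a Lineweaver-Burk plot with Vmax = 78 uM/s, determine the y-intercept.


y-intercept = 1/Vmax
= 1/78
= 0.0128 s/uM

0.0128 s/uM


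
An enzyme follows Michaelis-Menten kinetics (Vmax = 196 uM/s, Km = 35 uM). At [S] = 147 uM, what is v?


v = Vmax * [S] / (Km + [S])
v = 196 * 147 / (35 + 147)
v = 158.3077 uM/s

158.3077 uM/s


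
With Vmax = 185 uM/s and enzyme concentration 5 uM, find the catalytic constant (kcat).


kcat = Vmax / [E]t
kcat = 185 / 5
kcat = 37.0 s^-1

37.0 s^-1


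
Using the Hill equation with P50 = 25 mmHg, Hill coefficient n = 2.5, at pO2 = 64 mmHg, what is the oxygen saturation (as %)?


Y = pO2^n / (P50^n + pO2^n)
Y = 64^2.5 / (25^2.5 + 64^2.5)
Y = 91.29%

91.29%


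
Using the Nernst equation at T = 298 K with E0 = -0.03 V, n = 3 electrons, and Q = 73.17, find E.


E = E0 - (RT/nF) * ln(Q)
E = -0.03 - (8.314 * 298 / (3 * 96485)) * ln(73.17)
E = -0.0667 V

-0.0667 V


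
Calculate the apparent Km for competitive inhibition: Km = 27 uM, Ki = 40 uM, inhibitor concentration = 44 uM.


Km_app = Km * (1 + [I]/Ki)
Km_app = 27 * (1 + 44/40)
Km_app = 56.7 uM

56.7 uM


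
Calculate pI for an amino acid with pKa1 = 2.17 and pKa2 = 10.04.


pI = (pKa1 + pKa2) / 2
pI = (2.17 + 10.04) / 2
pI = 6.105

6.105


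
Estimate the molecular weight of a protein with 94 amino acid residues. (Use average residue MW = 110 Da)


MW = n_residues * 110 Da
MW = 94 * 110
MW = 10340 Da

10340 Da


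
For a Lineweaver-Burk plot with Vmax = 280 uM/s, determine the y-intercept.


y-intercept = 1/Vmax
= 1/280
= 0.0036 s/uM

0.0036 s/uM


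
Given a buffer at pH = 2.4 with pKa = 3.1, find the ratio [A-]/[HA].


[A-]/[HA] = 10^(pH - pKa)
= 10^(2.4 - 3.1)
= 0.1995

0.1995


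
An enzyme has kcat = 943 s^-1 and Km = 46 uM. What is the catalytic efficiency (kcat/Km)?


Catalytic efficiency = kcat / Km
= 943 / 46
= 20.5 uM^-1*s^-1

20.5 uM^-1*s^-1


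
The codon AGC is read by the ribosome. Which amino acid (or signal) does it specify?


Standard genetic code lookup.
Codon AGC -> Ser

Ser


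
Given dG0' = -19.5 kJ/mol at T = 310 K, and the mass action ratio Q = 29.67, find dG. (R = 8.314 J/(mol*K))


dG = dG0' + RT * ln(Q) / 1000
dG = -19.5 + 8.314 * 310 * ln(29.67) / 1000
dG = -10.7625 kJ/mol

-10.7625 kJ/mol


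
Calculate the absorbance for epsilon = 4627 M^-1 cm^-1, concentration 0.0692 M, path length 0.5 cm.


A = epsilon * c * l
A = 4627 * 0.0692 * 0.5
A = 160.0942

160.0942


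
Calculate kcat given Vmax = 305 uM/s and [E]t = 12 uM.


kcat = Vmax / [E]t
kcat = 305 / 12
kcat = 25.4167 s^-1

25.4167 s^-1


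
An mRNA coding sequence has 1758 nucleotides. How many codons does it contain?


codons = nucleotides / 3
codons = 1758 / 3 = 586

586


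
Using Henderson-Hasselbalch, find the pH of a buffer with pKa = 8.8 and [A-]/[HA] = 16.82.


pH = pKa + log10([A-]/[HA])
pH = 8.8 + log10(16.82)
pH = 10.0258

10.0258


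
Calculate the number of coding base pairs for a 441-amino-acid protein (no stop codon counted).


Each amino acid = 1 codon = 3 bp
bp = 441 * 3 = 1323 bp

1323 bp


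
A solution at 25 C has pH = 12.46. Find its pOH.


pOH = 14 - pH
pOH = 14 - 12.46
pOH = 1.54

1.54


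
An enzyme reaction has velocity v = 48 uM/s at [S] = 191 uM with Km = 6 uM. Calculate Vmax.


Vmax = v * (Km + [S]) / [S]
Vmax = 48 * (6 + 191) / 191
Vmax = 49.5079 uM/s

49.5079 uM/s


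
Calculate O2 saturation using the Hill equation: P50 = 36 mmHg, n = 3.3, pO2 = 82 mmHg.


Y = pO2^n / (P50^n + pO2^n)
Y = 82^3.3 / (36^3.3 + 82^3.3)
Y = 93.8%

93.8%


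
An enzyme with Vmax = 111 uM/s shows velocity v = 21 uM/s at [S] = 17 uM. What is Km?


Km = [S] * (Vmax - v) / v
Km = 17 * (111 - 21) / 21
Km = 72.8571 uM

72.8571 uM


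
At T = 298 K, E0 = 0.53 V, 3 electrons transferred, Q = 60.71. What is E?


E = E0 - (RT/nF) * ln(Q)
E = 0.53 - (8.314 * 298 / (3 * 96485)) * ln(60.71)
E = 0.4949 V

0.4949 V


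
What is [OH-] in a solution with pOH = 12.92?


[OH-] = 10^(-pOH)
[OH-] = 10^(-12.92)
[OH-] = 1.202e-13 M

1.202e-13 M


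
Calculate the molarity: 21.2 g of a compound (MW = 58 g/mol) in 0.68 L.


C = (mass / MW) / volume
C = (21.2 / 58) / 0.68
C = 0.5375 M

0.5375 M


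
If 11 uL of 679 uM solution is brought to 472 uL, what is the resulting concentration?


C2 = C1 * V1 / V2
C2 = 679 * 11 / 472
C2 = 15.8242 uM

15.8242 uM


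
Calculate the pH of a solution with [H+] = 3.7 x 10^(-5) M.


pH = -log10([H+])
pH = -log10(3.7 x 10^(-5))
pH = 4.4318

4.4318


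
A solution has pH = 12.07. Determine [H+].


[H+] = 10^(-pH)
[H+] = 10^(-12.07)
[H+] = 8.511e-13 M

8.511e-13 M


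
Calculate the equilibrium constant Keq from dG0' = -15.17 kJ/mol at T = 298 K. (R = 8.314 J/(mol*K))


Keq = exp(-dG0 * 1000 / (R * T))
Keq = exp(-(-15.17) * 1000 / (8.314 * 298))
Keq = 456.1994

456.1994


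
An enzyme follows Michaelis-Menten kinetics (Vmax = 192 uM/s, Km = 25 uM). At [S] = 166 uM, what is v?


v = Vmax * [S] / (Km + [S])
v = 192 * 166 / (25 + 166)
v = 166.8691 uM/s

166.8691 uM/s


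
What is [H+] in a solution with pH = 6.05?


[H+] = 10^(-pH)
[H+] = 10^(-6.05)
[H+] = 8.913e-07 M

8.913e-07 M


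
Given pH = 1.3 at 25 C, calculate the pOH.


pOH = 14 - pH
pOH = 14 - 1.3
pOH = 12.7

12.7


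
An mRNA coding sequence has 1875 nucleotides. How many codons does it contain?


codons = nucleotides / 3
codons = 1875 / 3 = 625

625


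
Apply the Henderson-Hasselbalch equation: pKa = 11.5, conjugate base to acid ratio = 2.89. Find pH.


pH = pKa + log10([A-]/[HA])
pH = 11.5 + log10(2.89)
pH = 11.9609

11.9609


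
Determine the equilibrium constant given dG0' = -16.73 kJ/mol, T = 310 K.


Keq = exp(-dG0 * 1000 / (R * T))
Keq = exp(-(-16.73) * 1000 / (8.314 * 310))
Keq = 659.3065

659.3065


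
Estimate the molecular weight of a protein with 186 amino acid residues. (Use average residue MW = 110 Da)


MW = n_residues * 110 Da
MW = 186 * 110
MW = 20460 Da

20460 Da


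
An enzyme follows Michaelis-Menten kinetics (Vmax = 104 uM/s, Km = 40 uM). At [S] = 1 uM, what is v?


v = Vmax * [S] / (Km + [S])
v = 104 * 1 / (40 + 1)
v = 2.5366 uM/s

2.5366 uM/s


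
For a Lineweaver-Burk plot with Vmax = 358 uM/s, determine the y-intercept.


y-intercept = 1/Vmax
= 1/358
= 0.0028 s/uM

0.0028 s/uM


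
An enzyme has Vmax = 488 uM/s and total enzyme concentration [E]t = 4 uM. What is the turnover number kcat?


kcat = Vmax / [E]t
kcat = 488 / 4
kcat = 122.0 s^-1

122.0 s^-1
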